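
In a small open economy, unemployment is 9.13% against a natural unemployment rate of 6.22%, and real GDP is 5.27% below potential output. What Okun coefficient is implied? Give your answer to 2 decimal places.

β ≈ 1.81

Okun's law: output gap = -β × (u - u*).
-5.27 = -β × (9.13 - 6.22) = -β × 2.91, so β = 5.27/2.91 = 1.81.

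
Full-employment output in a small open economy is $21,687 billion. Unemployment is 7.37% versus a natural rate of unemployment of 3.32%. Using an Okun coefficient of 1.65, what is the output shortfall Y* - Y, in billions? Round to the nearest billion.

Output gap = -1.65 × (7.37 - 3.32) = -1.65 × 4.05 = -6.6825%.
Actual GDP ≈ 21687 × 0.933175 ≈ 20238 billion, so the shortfall is 21687 - 20238 = 1449 billion.

$1,449 billion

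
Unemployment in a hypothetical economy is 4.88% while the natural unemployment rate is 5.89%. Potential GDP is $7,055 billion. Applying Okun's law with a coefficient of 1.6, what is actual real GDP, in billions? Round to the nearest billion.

Unemployment gap = 4.88 - 5.89 = -1.01 points, so the output gap is -1.6 × (-1.01) = 1.616%.
Actual GDP = 7055 × (1 + 1.616/100) = 7055 × 1.01616 ≈ 7169 billion.

$7,169 billion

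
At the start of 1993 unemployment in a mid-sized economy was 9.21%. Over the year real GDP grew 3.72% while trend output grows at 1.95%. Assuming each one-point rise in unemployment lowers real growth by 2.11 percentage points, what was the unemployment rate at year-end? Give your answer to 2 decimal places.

8.37%

Growth-rate Okun's law: g_Y = g_Y* - β × Δu, so Δu = (g_Y* - g_Y)/β.
Δu = (1.95 - 3.72)/2.11 = -1.77/2.11 = -0.84 percentage points.
Year-end unemployment = 9.21 - 0.84 = 8.37%.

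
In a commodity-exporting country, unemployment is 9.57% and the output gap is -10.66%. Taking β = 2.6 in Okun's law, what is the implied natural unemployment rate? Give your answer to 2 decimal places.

5.47%

From Okun's law, u - u* = -(output gap)/β = -(-10.66)/2.6 = 4.1 points.
So u* = 9.57 - 4.1 = 5.47%.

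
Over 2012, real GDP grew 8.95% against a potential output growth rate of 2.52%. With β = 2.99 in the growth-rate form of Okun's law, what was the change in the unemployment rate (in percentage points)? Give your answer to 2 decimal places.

-2.15 percentage points

Growth-rate Okun's law: g_Y = g_Y* - β × Δu, so Δu = (g_Y* - g_Y)/β.
Δu = (2.52 - 8.95)/2.99 = -6.43/2.99 = -2.15 percentage points.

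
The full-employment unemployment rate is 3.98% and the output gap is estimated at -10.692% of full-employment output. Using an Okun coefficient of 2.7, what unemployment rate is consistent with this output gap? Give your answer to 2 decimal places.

7.94%

From Okun's law, u - u* = -(output gap)/β = -(-10.692)/2.7 = 3.96 points.
So u = 3.98 + 3.96 = 7.94%.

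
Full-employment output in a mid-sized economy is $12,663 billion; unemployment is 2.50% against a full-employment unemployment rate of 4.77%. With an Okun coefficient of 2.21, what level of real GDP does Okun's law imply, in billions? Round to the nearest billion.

Unemployment gap = 2.5 - 4.77 = -2.27 points, so the output gap is -2.21 × (-2.27) = 5.0167%.
Actual GDP = 12663 × (1 + 5.0167/100) = 12663 × 1.050167 ≈ 13298 billion.

$13,298 billion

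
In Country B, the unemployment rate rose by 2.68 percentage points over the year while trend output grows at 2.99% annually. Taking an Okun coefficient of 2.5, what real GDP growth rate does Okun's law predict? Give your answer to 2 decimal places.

-3.71%

Growth-rate Okun's law: g_Y = g_Y* - β × Δu.
g_Y = 2.99 - 2.5 × (2.68) = 2.99 - 6.7 = -3.71%, i.e. -3.71% to 2 d.p.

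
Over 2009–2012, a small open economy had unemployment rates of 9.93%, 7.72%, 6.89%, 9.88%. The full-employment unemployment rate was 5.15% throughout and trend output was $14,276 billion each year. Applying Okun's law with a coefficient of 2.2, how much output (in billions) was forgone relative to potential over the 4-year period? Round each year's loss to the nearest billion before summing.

Year 2009: gap = -2.2 × (9.93 - 5.15) = -10.516%, loss ≈ 14276 × 10.516/100 ≈ 1501.
Year 2010: gap = -2.2 × (7.72 - 5.15) = -5.654%, loss ≈ 14276 × 5.654/100 ≈ 807.
Year 2011: gap = -2.2 × (6.89 - 5.15) = -3.828%, loss ≈ 14276 × 3.828/100 ≈ 546.
Year 2012: gap = -2.2 × (9.88 - 5.15) = -10.406%, loss ≈ 14276 × 10.406/100 ≈ 1486.
Total lost output = 1501 + 807 + 546 + 1486 = 4340 billion.

$4,340 billion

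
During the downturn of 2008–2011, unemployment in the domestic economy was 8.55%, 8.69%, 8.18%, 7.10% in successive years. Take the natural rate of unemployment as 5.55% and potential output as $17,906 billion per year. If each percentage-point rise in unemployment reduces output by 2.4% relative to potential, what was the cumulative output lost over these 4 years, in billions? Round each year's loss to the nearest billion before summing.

Year 2008: gap = -2.4 × (8.55 - 5.55) = -7.2%, loss ≈ 17906 × 7.2/100 ≈ 1289.
Year 2009: gap = -2.4 × (8.69 - 5.55) = -7.536%, loss ≈ 17906 × 7.536/100 ≈ 1349.
Year 2010: gap = -2.4 × (8.18 - 5.55) = -6.312%, loss ≈ 17906 × 6.312/100 ≈ 1130.
Year 2011: gap = -2.4 × (7.1 - 5.55) = -3.72%, loss ≈ 17906 × 3.72/100 ≈ 666.
Total lost output = 1289 + 1349 + 1130 + 666 = 4434 billion.

$4,434 billion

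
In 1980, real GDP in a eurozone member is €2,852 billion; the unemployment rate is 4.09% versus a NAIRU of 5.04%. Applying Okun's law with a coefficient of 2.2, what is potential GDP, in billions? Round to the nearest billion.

Unemployment gap = 4.09 - 5.04 = -0.95 points, so output gap = -2.2 × (-0.95) = 2.09%.
Since Y = Y* × (1 + gap/100), Y* = 2852/1.0209 ≈ 2794 billion.

€2,794 billion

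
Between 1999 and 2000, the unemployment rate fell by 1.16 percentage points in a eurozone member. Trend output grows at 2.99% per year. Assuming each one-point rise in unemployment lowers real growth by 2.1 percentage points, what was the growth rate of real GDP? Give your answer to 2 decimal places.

Growth-rate Okun's law: g_Y = g_Y* - β × Δu.
g_Y = 2.99 - 2.1 × (-1.16) = 2.99 + 2.436 = 5.426%, i.e. 5.43% to 2 d.p.

5.43%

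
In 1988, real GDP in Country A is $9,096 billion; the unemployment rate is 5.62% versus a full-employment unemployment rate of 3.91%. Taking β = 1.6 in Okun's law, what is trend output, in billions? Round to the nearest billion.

Unemployment gap = 5.62 - 3.91 = 1.71 points, so output gap = -1.6 × 1.71 = -2.736%.
Since Y = Y* × (1 + gap/100), Y* = 9096/0.97264 ≈ 9352 billion.

$9,352 billion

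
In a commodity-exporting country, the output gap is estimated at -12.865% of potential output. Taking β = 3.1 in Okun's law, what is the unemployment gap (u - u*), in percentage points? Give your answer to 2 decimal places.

4.15 percentage points

Okun's law: output gap = -β × (u - u*), so u - u* = -(output gap)/β.
u - u* = -(-12.865)/3.1 = 4.15 percentage points.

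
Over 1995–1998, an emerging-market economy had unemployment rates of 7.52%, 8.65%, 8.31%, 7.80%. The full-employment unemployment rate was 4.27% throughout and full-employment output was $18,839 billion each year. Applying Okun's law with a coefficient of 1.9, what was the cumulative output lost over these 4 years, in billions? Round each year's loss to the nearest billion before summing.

$5,441 billion

Year 1995: gap = -1.9 × (7.52 - 4.27) = -6.175%, loss ≈ 18839 × 6.175/100 ≈ 1163.
Year 1996: gap = -1.9 × (8.65 - 4.27) = -8.322%, loss ≈ 18839 × 8.322/100 ≈ 1568.
Year 1997: gap = -1.9 × (8.31 - 4.27) = -7.676%, loss ≈ 18839 × 7.676/100 ≈ 1446.
Year 1998: gap = -1.9 × (7.8 - 4.27) = -6.707%, loss ≈ 18839 × 6.707/100 ≈ 1264.
Total lost output = 1163 + 1568 + 1446 + 1264 = 5441 billion.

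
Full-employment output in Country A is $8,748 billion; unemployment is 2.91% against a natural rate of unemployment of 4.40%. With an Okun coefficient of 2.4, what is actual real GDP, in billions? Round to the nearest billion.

$9,061 billion

Unemployment gap = 2.91 - 4.4 = -1.49 points, so the output gap is -2.4 × (-1.49) = 3.576%.
Actual GDP = 8748 × (1 + 3.576/100) = 8748 × 1.03576 ≈ 9061 billion.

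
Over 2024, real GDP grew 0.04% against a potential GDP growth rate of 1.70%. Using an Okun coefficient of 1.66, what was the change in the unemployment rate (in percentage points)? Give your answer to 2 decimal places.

Growth-rate Okun's law: g_Y = g_Y* - β × Δu, so Δu = (g_Y* - g_Y)/β.
Δu = (1.7 - 0.04)/1.66 = 1.66/1.66 = 1.00 percentage point.

1.00 percentage points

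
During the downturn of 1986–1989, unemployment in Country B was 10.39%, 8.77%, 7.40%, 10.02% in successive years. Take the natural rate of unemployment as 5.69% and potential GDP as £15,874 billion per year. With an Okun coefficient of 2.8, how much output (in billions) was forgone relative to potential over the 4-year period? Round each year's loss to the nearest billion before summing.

Year 1986: gap = -2.8 × (10.39 - 5.69) = -13.16%, loss ≈ 15874 × 13.16/100 ≈ 2089.
Year 1987: gap = -2.8 × (8.77 - 5.69) = -8.624%, loss ≈ 15874 × 8.624/100 ≈ 1369.
Year 1988: gap = -2.8 × (7.4 - 5.69) = -4.788%, loss ≈ 15874 × 4.788/100 ≈ 760.
Year 1989: gap = -2.8 × (10.02 - 5.69) = -12.124%, loss ≈ 15874 × 12.124/100 ≈ 1925.
Total lost output = 2089 + 1369 + 760 + 1925 = 6143 billion.

£6,143 billion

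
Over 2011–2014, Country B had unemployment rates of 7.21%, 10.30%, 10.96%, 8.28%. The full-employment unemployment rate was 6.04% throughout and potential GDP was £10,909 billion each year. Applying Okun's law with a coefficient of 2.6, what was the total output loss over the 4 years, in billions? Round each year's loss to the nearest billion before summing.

£3,570 billion

Year 2011: gap = -2.6 × (7.21 - 6.04) = -3.042%, loss ≈ 10909 × 3.042/100 ≈ 332.
Year 2012: gap = -2.6 × (10.3 - 6.04) = -11.076%, loss ≈ 10909 × 11.076/100 ≈ 1208.
Year 2013: gap = -2.6 × (10.96 - 6.04) = -12.792%, loss ≈ 10909 × 12.792/100 ≈ 1395.
Year 2014: gap = -2.6 × (8.28 - 6.04) = -5.824%, loss ≈ 10909 × 5.824/100 ≈ 635.
Total lost output = 332 + 1208 + 1395 + 635 = 3570 billion.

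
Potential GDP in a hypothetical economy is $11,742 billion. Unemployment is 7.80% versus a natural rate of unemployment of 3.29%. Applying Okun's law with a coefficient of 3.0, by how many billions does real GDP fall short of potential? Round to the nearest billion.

$1,589 billion

Output gap = -3.0 × (7.8 - 3.29) = -3 × 4.51 = -13.53%.
Actual GDP ≈ 11742 × 0.8647 ≈ 10153 billion, so the shortfall is 11742 - 10153 = 1589 billion.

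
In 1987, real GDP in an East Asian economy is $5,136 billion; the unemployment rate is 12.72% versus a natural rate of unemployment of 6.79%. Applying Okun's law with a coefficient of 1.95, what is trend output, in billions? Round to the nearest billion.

Unemployment gap = 12.72 - 6.79 = 5.93 points, so output gap = -1.95 × 5.93 = -11.5635%.
Since Y = Y* × (1 + gap/100), Y* = 5136/0.884365 ≈ 5808 billion.

$5,808 billion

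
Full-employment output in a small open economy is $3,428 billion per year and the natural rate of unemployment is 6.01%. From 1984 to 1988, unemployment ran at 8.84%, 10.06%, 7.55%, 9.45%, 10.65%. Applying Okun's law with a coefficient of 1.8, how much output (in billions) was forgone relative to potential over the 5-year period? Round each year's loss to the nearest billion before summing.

$1,018 billion

Year 1984: gap = -1.8 × (8.84 - 6.01) = -5.094%, loss ≈ 3428 × 5.094/100 ≈ 175.
Year 1985: gap = -1.8 × (10.06 - 6.01) = -7.29%, loss ≈ 3428 × 7.29/100 ≈ 250.
Year 1986: gap = -1.8 × (7.55 - 6.01) = -2.772%, loss ≈ 3428 × 2.772/100 ≈ 95.
Year 1987: gap = -1.8 × (9.45 - 6.01) = -6.192%, loss ≈ 3428 × 6.192/100 ≈ 212.
Year 1988: gap = -1.8 × (10.65 - 6.01) = -8.352%, loss ≈ 3428 × 8.352/100 ≈ 286.
Total lost output = 175 + 250 + 95 + 212 + 286 = 1018 billion.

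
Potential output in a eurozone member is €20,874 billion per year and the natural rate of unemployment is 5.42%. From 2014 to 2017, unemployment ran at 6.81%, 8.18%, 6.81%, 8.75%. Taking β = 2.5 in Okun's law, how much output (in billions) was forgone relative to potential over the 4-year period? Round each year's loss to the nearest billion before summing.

Year 2014: gap = -2.5 × (6.81 - 5.42) = -3.475%, loss ≈ 20874 × 3.475/100 ≈ 725.
Year 2015: gap = -2.5 × (8.18 - 5.42) = -6.9%, loss ≈ 20874 × 6.9/100 ≈ 1440.
Year 2016: gap = -2.5 × (6.81 - 5.42) = -3.475%, loss ≈ 20874 × 3.475/100 ≈ 725.
Year 2017: gap = -2.5 × (8.75 - 5.42) = -8.325%, loss ≈ 20874 × 8.325/100 ≈ 1738.
Total lost output = 725 + 1440 + 725 + 1738 = 4628 billion.

€4,628 billion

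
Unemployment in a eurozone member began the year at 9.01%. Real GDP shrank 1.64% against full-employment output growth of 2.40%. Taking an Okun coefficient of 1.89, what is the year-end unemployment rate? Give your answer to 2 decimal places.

Growth-rate Okun's law: g_Y = g_Y* - β × Δu, so Δu = (g_Y* - g_Y)/β.
Δu = (2.4 + 1.64)/1.89 = 4.04/1.89 = 2.14 percentage points.
Year-end unemployment = 9.01 + 2.14 = 11.15%.

11.15%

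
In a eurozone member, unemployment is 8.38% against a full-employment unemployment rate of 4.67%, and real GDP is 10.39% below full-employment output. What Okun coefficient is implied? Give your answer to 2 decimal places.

Okun's law: output gap = -β × (u - u*).
-10.39 = -β × (8.38 - 4.67) = -β × 3.71, so β = 10.39/3.71 = 2.80.

β ≈ 2.80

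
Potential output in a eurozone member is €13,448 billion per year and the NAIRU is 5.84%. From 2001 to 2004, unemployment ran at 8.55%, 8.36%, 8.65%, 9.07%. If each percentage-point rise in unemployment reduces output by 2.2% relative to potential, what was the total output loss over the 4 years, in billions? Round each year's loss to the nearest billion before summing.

Year 2001: gap = -2.2 × (8.55 - 5.84) = -5.962%, loss ≈ 13448 × 5.962/100 ≈ 802.
Year 2002: gap = -2.2 × (8.36 - 5.84) = -5.544%, loss ≈ 13448 × 5.544/100 ≈ 746.
Year 2003: gap = -2.2 × (8.65 - 5.84) = -6.182%, loss ≈ 13448 × 6.182/100 ≈ 831.
Year 2004: gap = -2.2 × (9.07 - 5.84) = -7.106%, loss ≈ 13448 × 7.106/100 ≈ 956.
Total lost output = 802 + 746 + 831 + 956 = 3335 billion.

€3,335 billion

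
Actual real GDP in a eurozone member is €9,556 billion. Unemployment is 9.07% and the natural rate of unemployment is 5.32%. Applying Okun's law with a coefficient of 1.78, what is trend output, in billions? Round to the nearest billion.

Unemployment gap = 9.07 - 5.32 = 3.75 points, so output gap = -1.78 × 3.75 = -6.675%.
Since Y = Y* × (1 + gap/100), Y* = 9556/0.93325 ≈ 10239 billion.

€10,239 billion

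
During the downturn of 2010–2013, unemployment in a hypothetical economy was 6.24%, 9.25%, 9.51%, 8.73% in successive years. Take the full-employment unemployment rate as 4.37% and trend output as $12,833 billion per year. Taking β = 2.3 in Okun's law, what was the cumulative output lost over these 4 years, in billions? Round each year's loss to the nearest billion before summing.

$4,796 billion

Year 2010: gap = -2.3 × (6.24 - 4.37) = -4.301%, loss ≈ 12833 × 4.301/100 ≈ 552.
Year 2011: gap = -2.3 × (9.25 - 4.37) = -11.224%, loss ≈ 12833 × 11.224/100 ≈ 1440.
Year 2012: gap = -2.3 × (9.51 - 4.37) = -11.822%, loss ≈ 12833 × 11.822/100 ≈ 1517.
Year 2013: gap = -2.3 × (8.73 - 4.37) = -10.028%, loss ≈ 12833 × 10.028/100 ≈ 1287.
Total lost output = 552 + 1440 + 1517 + 1287 = 4796 billion.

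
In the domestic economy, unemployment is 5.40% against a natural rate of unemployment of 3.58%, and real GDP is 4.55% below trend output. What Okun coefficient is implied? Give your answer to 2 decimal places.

Okun's law: output gap = -β × (u - u*).
-4.55 = -β × (5.4 - 3.58) = -β × 1.82, so β = 4.55/1.82 = 2.50.

β ≈ 2.50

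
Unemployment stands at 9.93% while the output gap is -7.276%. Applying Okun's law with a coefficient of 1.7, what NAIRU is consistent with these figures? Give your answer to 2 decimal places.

5.65%

From Okun's law, u - u* = -(output gap)/β = -(-7.276)/1.7 = 4.28 points.
So u* = 9.93 - 4.28 = 5.65%.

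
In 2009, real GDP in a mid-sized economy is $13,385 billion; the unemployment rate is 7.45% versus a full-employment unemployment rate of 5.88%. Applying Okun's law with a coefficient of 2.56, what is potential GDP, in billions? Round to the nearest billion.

$13,945 billion

Unemployment gap = 7.45 - 5.88 = 1.57 points, so output gap = -2.56 × 1.57 = -4.0192%.
Since Y = Y* × (1 + gap/100), Y* = 13385/0.959808 ≈ 13945 billion.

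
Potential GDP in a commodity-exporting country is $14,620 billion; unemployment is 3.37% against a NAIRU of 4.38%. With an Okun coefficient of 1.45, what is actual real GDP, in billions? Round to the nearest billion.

$14,834 billion

Unemployment gap = 3.37 - 4.38 = -1.01 points, so the output gap is -1.45 × (-1.01) = 1.4645%.
Actual GDP = 14620 × (1 + 1.4645/100) = 14620 × 1.014645 ≈ 14834 billion.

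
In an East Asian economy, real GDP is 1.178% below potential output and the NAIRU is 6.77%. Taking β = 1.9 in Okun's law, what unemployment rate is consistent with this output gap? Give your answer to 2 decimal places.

7.39%

From Okun's law, u - u* = -(output gap)/β = -(-1.178)/1.9 = 0.62 points.
So u = 6.77 + 0.62 = 7.39%.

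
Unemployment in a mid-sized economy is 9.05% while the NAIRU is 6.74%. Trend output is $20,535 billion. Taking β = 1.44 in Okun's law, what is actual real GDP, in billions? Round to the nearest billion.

$19,852 billion

Unemployment gap = 9.05 - 6.74 = 2.31 points, so the output gap is -1.44 × 2.31 = -3.3264%.
Actual GDP = 20535 × (1 - 3.3264/100) = 20535 × 0.966736 ≈ 19852 billion.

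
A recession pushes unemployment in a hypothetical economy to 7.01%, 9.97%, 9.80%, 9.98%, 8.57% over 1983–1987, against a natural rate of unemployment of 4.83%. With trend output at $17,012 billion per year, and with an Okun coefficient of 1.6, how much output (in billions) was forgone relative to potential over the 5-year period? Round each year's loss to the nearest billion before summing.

$5,765 billion

Year 1983: gap = -1.6 × (7.01 - 4.83) = -3.488%, loss ≈ 17012 × 3.488/100 ≈ 593.
Year 1984: gap = -1.6 × (9.97 - 4.83) = -8.224%, loss ≈ 17012 × 8.224/100 ≈ 1399.
Year 1985: gap = -1.6 × (9.8 - 4.83) = -7.952%, loss ≈ 17012 × 7.952/100 ≈ 1353.
Year 1986: gap = -1.6 × (9.98 - 4.83) = -8.24%, loss ≈ 17012 × 8.24/100 ≈ 1402.
Year 1987: gap = -1.6 × (8.57 - 4.83) = -5.984%, loss ≈ 17012 × 5.984/100 ≈ 1018.
Total lost output = 593 + 1399 + 1353 + 1402 + 1018 = 5765 billion.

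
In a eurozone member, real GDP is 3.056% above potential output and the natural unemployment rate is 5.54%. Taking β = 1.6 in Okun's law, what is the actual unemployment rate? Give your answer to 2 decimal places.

From Okun's law, u - u* = -(output gap)/β = -(3.056)/1.6 = -1.91 points.
So u = 5.54 - 1.91 = 3.63%.

3.63%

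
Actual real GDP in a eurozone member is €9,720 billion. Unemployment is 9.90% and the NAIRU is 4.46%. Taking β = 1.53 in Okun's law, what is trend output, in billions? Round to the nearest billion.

Unemployment gap = 9.9 - 4.46 = 5.44 points, so output gap = -1.53 × 5.44 = -8.3232%.
Since Y = Y* × (1 + gap/100), Y* = 9720/0.916768 ≈ 10602 billion.

€10,602 billion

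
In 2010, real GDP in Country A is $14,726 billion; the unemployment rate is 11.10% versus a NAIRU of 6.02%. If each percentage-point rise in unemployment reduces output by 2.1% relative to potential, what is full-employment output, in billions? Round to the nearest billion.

$16,485 billion

Unemployment gap = 11.1 - 6.02 = 5.08 points, so output gap = -2.1 × 5.08 = -10.668%.
Since Y = Y* × (1 + gap/100), Y* = 14726/0.89332 ≈ 16485 billion.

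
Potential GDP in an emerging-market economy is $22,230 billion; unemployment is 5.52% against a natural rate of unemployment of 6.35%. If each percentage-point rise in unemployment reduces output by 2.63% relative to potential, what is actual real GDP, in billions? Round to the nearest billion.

$22,715 billion

Unemployment gap = 5.52 - 6.35 = -0.83 points, so the output gap is -2.63 × (-0.83) = 2.1829%.
Actual GDP = 22230 × (1 + 2.1829/100) = 22230 × 1.021829 ≈ 22715 billion.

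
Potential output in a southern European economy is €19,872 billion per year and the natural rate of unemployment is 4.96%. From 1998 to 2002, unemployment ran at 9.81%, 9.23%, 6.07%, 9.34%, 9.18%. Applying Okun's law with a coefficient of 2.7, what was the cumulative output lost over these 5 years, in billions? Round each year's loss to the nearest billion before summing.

€10,103 billion

Year 1998: gap = -2.7 × (9.81 - 4.96) = -13.095%, loss ≈ 19872 × 13.095/100 ≈ 2602.
Year 1999: gap = -2.7 × (9.23 - 4.96) = -11.529%, loss ≈ 19872 × 11.529/100 ≈ 2291.
Year 2000: gap = -2.7 × (6.07 - 4.96) = -2.997%, loss ≈ 19872 × 2.997/100 ≈ 596.
Year 2001: gap = -2.7 × (9.34 - 4.96) = -11.826%, loss ≈ 19872 × 11.826/100 ≈ 2350.
Year 2002: gap = -2.7 × (9.18 - 4.96) = -11.394%, loss ≈ 19872 × 11.394/100 ≈ 2264.
Total lost output = 2602 + 2291 + 596 + 2350 + 2264 = 10103 billion.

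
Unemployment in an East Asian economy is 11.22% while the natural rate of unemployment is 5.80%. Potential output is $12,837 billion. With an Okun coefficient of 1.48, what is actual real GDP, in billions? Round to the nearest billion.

$11,807 billion

Unemployment gap = 11.22 - 5.8 = 5.42 points, so the output gap is -1.48 × 5.42 = -8.0216%.
Actual GDP = 12837 × (1 - 8.0216/100) = 12837 × 0.919784 ≈ 11807 billion.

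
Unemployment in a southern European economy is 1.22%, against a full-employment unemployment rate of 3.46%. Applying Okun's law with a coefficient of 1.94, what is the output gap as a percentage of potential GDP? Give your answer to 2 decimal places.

The unemployment gap is 1.22 - 3.46 = -2.24 percentage points.
Okun's law gives an output gap of -1.94 × (-2.24) = 4.3456%, i.e. 4.35% above potential.

4.35%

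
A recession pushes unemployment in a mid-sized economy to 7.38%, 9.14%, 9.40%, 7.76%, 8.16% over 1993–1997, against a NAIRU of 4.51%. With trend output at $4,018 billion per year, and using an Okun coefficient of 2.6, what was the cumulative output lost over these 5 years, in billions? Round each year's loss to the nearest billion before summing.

Year 1993: gap = -2.6 × (7.38 - 4.51) = -7.462%, loss ≈ 4018 × 7.462/100 ≈ 300.
Year 1994: gap = -2.6 × (9.14 - 4.51) = -12.038%, loss ≈ 4018 × 12.038/100 ≈ 484.
Year 1995: gap = -2.6 × (9.4 - 4.51) = -12.714%, loss ≈ 4018 × 12.714/100 ≈ 511.
Year 1996: gap = -2.6 × (7.76 - 4.51) = -8.45%, loss ≈ 4018 × 8.45/100 ≈ 340.
Year 1997: gap = -2.6 × (8.16 - 4.51) = -9.49%, loss ≈ 4018 × 9.49/100 ≈ 381.
Total lost output = 300 + 484 + 511 + 340 + 381 = 2016 billion.

$2,016 billion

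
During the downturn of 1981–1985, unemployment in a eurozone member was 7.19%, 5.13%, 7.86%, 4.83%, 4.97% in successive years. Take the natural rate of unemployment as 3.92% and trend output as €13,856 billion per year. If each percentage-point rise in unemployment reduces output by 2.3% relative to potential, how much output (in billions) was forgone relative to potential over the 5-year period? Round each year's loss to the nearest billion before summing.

€3,309 billion

Year 1981: gap = -2.3 × (7.19 - 3.92) = -7.521%, loss ≈ 13856 × 7.521/100 ≈ 1042.
Year 1982: gap = -2.3 × (5.13 - 3.92) = -2.783%, loss ≈ 13856 × 2.783/100 ≈ 386.
Year 1983: gap = -2.3 × (7.86 - 3.92) = -9.062%, loss ≈ 13856 × 9.062/100 ≈ 1256.
Year 1984: gap = -2.3 × (4.83 - 3.92) = -2.093%, loss ≈ 13856 × 2.093/100 ≈ 290.
Year 1985: gap = -2.3 × (4.97 - 3.92) = -2.415%, loss ≈ 13856 × 2.415/100 ≈ 335.
Total lost output = 1042 + 386 + 1256 + 290 + 335 = 3309 billion.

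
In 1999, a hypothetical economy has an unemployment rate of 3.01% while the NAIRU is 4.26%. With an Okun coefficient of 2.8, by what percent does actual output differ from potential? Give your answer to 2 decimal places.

The unemployment gap is 3.01 - 4.26 = -1.25 percentage points.
Okun's law gives an output gap of -2.8 × (-1.25) = 3.5%, i.e. 3.50% above potential.

3.50%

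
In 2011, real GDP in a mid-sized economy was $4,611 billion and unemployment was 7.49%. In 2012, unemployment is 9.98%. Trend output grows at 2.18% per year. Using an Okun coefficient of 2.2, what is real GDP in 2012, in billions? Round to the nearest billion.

Δu = 9.98 - 7.49 = 2.49 points.
Okun's law (growth form): g_Y = g_Y* - β × Δu = 2.18 - 2.2 × (2.49) = 2.18 - 5.478 = -3.298%.
Real GDP in the next year = 4611 × (1 - 3.298/100) = 4611 × 0.96702 ≈ 4459 billion.

$4,459 billion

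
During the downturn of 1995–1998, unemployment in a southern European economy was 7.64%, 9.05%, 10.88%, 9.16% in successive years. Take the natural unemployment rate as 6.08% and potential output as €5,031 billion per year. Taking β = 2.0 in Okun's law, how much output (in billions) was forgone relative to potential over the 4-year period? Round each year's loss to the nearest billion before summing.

Year 1995: gap = -2.0 × (7.64 - 6.08) = -3.12%, loss ≈ 5031 × 3.12/100 ≈ 157.
Year 1996: gap = -2.0 × (9.05 - 6.08) = -5.94%, loss ≈ 5031 × 5.94/100 ≈ 299.
Year 1997: gap = -2.0 × (10.88 - 6.08) = -9.6%, loss ≈ 5031 × 9.6/100 ≈ 483.
Year 1998: gap = -2.0 × (9.16 - 6.08) = -6.16%, loss ≈ 5031 × 6.16/100 ≈ 310.
Total lost output = 157 + 299 + 483 + 310 = 1249 billion.

€1,249 billion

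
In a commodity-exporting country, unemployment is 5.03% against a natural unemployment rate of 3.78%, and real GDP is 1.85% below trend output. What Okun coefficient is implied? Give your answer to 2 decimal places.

Okun's law: output gap = -β × (u - u*).
-1.85 = -β × (5.03 - 3.78) = -β × 1.25, so β = 1.85/1.25 = 1.48.

β ≈ 1.48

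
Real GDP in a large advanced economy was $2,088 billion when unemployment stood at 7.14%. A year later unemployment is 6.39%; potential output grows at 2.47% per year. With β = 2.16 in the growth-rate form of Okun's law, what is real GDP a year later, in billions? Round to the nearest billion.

$2,173 billion

Δu = 6.39 - 7.14 = -0.75 points.
Okun's law (growth form): g_Y = g_Y* - β × Δu = 2.47 - 2.16 × (-0.75) = 2.47 + 1.62 = 4.09%.
Real GDP in the next year = 2088 × (1 + 4.09/100) = 2088 × 1.0409 ≈ 2173 billion.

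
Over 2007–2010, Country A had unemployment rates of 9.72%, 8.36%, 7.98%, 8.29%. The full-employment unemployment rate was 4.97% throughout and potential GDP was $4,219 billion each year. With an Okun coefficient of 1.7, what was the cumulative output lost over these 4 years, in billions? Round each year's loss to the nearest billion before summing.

$1,038 billion

Year 2007: gap = -1.7 × (9.72 - 4.97) = -8.075%, loss ≈ 4219 × 8.075/100 ≈ 341.
Year 2008: gap = -1.7 × (8.36 - 4.97) = -5.763%, loss ≈ 4219 × 5.763/100 ≈ 243.
Year 2009: gap = -1.7 × (7.98 - 4.97) = -5.117%, loss ≈ 4219 × 5.117/100 ≈ 216.
Year 2010: gap = -1.7 × (8.29 - 4.97) = -5.644%, loss ≈ 4219 × 5.644/100 ≈ 238.
Total lost output = 341 + 243 + 216 + 238 = 1038 billion.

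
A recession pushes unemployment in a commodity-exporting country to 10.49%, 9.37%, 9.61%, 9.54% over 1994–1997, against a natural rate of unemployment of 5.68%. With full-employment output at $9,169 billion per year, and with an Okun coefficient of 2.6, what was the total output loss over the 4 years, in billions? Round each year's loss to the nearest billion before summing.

$3,884 billion

Year 1994: gap = -2.6 × (10.49 - 5.68) = -12.506%, loss ≈ 9169 × 12.506/100 ≈ 1147.
Year 1995: gap = -2.6 × (9.37 - 5.68) = -9.594%, loss ≈ 9169 × 9.594/100 ≈ 880.
Year 1996: gap = -2.6 × (9.61 - 5.68) = -10.218%, loss ≈ 9169 × 10.218/100 ≈ 937.
Year 1997: gap = -2.6 × (9.54 - 5.68) = -10.036%, loss ≈ 9169 × 10.036/100 ≈ 920.
Total lost output = 1147 + 880 + 937 + 920 = 3884 billion.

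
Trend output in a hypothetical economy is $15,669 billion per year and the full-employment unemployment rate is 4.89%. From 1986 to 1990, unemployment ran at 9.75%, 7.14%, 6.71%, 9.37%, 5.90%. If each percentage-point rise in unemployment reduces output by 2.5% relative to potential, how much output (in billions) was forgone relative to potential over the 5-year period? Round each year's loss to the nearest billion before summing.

$5,649 billion

Year 1986: gap = -2.5 × (9.75 - 4.89) = -12.15%, loss ≈ 15669 × 12.15/100 ≈ 1904.
Year 1987: gap = -2.5 × (7.14 - 4.89) = -5.625%, loss ≈ 15669 × 5.625/100 ≈ 881.
Year 1988: gap = -2.5 × (6.71 - 4.89) = -4.55%, loss ≈ 15669 × 4.55/100 ≈ 713.
Year 1989: gap = -2.5 × (9.37 - 4.89) = -11.2%, loss ≈ 15669 × 11.2/100 ≈ 1755.
Year 1990: gap = -2.5 × (5.9 - 4.89) = -2.525%, loss ≈ 15669 × 2.525/100 ≈ 396.
Total lost output = 1904 + 881 + 713 + 1755 + 396 = 5649 billion.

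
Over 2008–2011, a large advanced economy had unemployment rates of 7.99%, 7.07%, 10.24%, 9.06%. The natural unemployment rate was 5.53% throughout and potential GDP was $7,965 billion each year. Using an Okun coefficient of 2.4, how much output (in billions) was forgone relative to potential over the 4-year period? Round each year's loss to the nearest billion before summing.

$2,339 billion

Year 2008: gap = -2.4 × (7.99 - 5.53) = -5.904%, loss ≈ 7965 × 5.904/100 ≈ 470.
Year 2009: gap = -2.4 × (7.07 - 5.53) = -3.696%, loss ≈ 7965 × 3.696/100 ≈ 294.
Year 2010: gap = -2.4 × (10.24 - 5.53) = -11.304%, loss ≈ 7965 × 11.304/100 ≈ 900.
Year 2011: gap = -2.4 × (9.06 - 5.53) = -8.472%, loss ≈ 7965 × 8.472/100 ≈ 675.
Total lost output = 470 + 294 + 900 + 675 = 2339 billion.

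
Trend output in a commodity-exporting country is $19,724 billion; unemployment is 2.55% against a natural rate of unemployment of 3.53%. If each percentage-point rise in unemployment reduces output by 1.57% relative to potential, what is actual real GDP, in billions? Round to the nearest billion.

Unemployment gap = 2.55 - 3.53 = -0.98 points, so the output gap is -1.57 × (-0.98) = 1.5386%.
Actual GDP = 19724 × (1 + 1.5386/100) = 19724 × 1.015386 ≈ 20027 billion.

$20,027 billion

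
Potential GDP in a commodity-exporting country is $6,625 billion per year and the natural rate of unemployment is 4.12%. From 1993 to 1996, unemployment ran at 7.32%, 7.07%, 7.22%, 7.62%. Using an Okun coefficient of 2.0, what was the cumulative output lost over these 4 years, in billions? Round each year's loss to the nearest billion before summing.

$1,690 billion

Year 1993: gap = -2.0 × (7.32 - 4.12) = -6.4%, loss ≈ 6625 × 6.4/100 ≈ 424.
Year 1994: gap = -2.0 × (7.07 - 4.12) = -5.9%, loss ≈ 6625 × 5.9/100 ≈ 391.
Year 1995: gap = -2.0 × (7.22 - 4.12) = -6.2%, loss ≈ 6625 × 6.2/100 ≈ 411.
Year 1996: gap = -2.0 × (7.62 - 4.12) = -7%, loss ≈ 6625 × 7/100 ≈ 464.
Total lost output = 424 + 391 + 411 + 464 = 1690 billion.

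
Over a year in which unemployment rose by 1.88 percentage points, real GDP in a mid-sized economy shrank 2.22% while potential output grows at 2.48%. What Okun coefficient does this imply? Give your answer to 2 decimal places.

Growth form: g_Y = g_Y* - β × Δu, so β = (g_Y* - g_Y)/Δu.
β = (2.48 + 2.22)/1.88 = 4.7/1.88 = 2.50.

β ≈ 2.50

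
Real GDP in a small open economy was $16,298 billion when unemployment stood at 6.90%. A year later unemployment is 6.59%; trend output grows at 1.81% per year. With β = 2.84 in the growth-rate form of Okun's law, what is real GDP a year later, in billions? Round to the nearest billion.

Δu = 6.59 - 6.9 = -0.31 points.
Okun's law (growth form): g_Y = g_Y* - β × Δu = 1.81 - 2.84 × (-0.31) = 1.81 + 0.8804 = 2.6904%.
Real GDP in the next year = 16298 × (1 + 2.6904/100) = 16298 × 1.026904 ≈ 16736 billion.

$16,736 billion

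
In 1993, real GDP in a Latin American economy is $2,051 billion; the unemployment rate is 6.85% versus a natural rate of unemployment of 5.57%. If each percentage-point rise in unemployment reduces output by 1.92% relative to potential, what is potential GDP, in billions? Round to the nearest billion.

Unemployment gap = 6.85 - 5.57 = 1.28 points, so output gap = -1.92 × 1.28 = -2.4576%.
Since Y = Y* × (1 + gap/100), Y* = 2051/0.975424 ≈ 2103 billion.

$2,103 billion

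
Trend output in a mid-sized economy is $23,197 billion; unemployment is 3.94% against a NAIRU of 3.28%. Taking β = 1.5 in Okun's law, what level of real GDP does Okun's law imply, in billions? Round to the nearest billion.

Unemployment gap = 3.94 - 3.28 = 0.66 points, so the output gap is -1.5 × 0.66 = -0.99%.
Actual GDP = 23197 × (1 - 0.99/100) = 23197 × 0.9901 ≈ 22967 billion.

$22,967 billion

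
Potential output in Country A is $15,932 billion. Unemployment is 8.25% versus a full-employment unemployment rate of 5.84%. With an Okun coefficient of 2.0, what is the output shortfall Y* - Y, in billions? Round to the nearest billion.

Output gap = -2.0 × (8.25 - 5.84) = -2 × 2.41 = -4.82%.
Actual GDP ≈ 15932 × 0.9518 ≈ 15164 billion, so the shortfall is 15932 - 15164 = 768 billion.

$768 billion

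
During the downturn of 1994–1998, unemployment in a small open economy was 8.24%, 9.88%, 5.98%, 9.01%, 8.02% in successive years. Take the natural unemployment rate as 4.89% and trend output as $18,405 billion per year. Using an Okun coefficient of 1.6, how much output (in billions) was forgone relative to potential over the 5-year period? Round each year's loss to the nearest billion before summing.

$4,912 billion

Year 1994: gap = -1.6 × (8.24 - 4.89) = -5.36%, loss ≈ 18405 × 5.36/100 ≈ 987.
Year 1995: gap = -1.6 × (9.88 - 4.89) = -7.984%, loss ≈ 18405 × 7.984/100 ≈ 1469.
Year 1996: gap = -1.6 × (5.98 - 4.89) = -1.744%, loss ≈ 18405 × 1.744/100 ≈ 321.
Year 1997: gap = -1.6 × (9.01 - 4.89) = -6.592%, loss ≈ 18405 × 6.592/100 ≈ 1213.
Year 1998: gap = -1.6 × (8.02 - 4.89) = -5.008%, loss ≈ 18405 × 5.008/100 ≈ 922.
Total lost output = 987 + 1469 + 321 + 1213 + 922 = 4912 billion.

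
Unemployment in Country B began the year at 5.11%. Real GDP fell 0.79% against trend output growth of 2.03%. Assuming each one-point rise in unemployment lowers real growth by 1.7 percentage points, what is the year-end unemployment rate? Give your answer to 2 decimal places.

6.77%

Growth-rate Okun's law: g_Y = g_Y* - β × Δu, so Δu = (g_Y* - g_Y)/β.
Δu = (2.03 + 0.79)/1.7 = 2.82/1.7 = 1.66 percentage points.
Year-end unemployment = 5.11 + 1.66 = 6.77%.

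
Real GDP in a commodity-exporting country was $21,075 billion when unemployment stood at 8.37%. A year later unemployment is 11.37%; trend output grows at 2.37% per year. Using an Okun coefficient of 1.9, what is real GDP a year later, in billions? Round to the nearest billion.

Δu = 11.37 - 8.37 = 3 points.
Okun's law (growth form): g_Y = g_Y* - β × Δu = 2.37 - 1.9 × (3.00) = 2.37 - 5.7 = -3.33%.
Real GDP in the next year = 21075 × (1 - 3.33/100) = 21075 × 0.9667 ≈ 20373 billion.

$20,373 billion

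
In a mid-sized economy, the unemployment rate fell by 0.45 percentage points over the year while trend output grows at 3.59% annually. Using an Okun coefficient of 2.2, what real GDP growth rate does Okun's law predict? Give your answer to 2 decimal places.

Growth-rate Okun's law: g_Y = g_Y* - β × Δu.
g_Y = 3.59 - 2.2 × (-0.45) = 3.59 + 0.99 = 4.58%, i.e. 4.58% to 2 d.p.

4.58%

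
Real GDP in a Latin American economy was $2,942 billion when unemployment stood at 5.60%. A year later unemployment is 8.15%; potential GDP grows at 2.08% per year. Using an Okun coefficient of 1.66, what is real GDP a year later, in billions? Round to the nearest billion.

Δu = 8.15 - 5.6 = 2.55 points.
Okun's law (growth form): g_Y = g_Y* - β × Δu = 2.08 - 1.66 × (2.55) = 2.08 - 4.233 = -2.153%.
Real GDP in the next year = 2942 × (1 - 2.153/100) = 2942 × 0.97847 ≈ 2879 billion.

$2,879 billion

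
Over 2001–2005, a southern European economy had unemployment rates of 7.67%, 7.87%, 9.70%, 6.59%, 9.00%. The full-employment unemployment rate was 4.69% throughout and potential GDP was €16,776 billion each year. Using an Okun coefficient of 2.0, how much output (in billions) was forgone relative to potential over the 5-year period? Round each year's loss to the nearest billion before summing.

Year 2001: gap = -2.0 × (7.67 - 4.69) = -5.96%, loss ≈ 16776 × 5.96/100 ≈ 1000.
Year 2002: gap = -2.0 × (7.87 - 4.69) = -6.36%, loss ≈ 16776 × 6.36/100 ≈ 1067.
Year 2003: gap = -2.0 × (9.7 - 4.69) = -10.02%, loss ≈ 16776 × 10.02/100 ≈ 1681.
Year 2004: gap = -2.0 × (6.59 - 4.69) = -3.8%, loss ≈ 16776 × 3.8/100 ≈ 637.
Year 2005: gap = -2.0 × (9 - 4.69) = -8.62%, loss ≈ 16776 × 8.62/100 ≈ 1446.
Total lost output = 1000 + 1067 + 1681 + 637 + 1446 = 5831 billion.

€5,831 billion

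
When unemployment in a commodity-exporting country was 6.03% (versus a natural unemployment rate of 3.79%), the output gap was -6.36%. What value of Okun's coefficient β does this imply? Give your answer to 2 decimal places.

β ≈ 2.84

Okun's law: output gap = -β × (u - u*).
-6.36 = -β × (6.03 - 3.79) = -β × 2.24, so β = 6.36/2.24 = 2.84.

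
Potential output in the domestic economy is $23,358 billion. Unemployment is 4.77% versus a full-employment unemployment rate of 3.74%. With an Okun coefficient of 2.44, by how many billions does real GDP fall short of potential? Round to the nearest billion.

$587 billion

Output gap = -2.44 × (4.77 - 3.74) = -2.44 × 1.03 = -2.5132%.
Actual GDP ≈ 23358 × 0.974868 ≈ 22771 billion, so the shortfall is 23358 - 22771 = 587 billion.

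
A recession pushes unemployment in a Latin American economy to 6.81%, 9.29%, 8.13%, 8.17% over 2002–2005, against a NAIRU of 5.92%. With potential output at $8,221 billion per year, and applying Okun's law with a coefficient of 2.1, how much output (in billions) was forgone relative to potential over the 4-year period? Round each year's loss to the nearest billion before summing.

$1,506 billion

Year 2002: gap = -2.1 × (6.81 - 5.92) = -1.869%, loss ≈ 8221 × 1.869/100 ≈ 154.
Year 2003: gap = -2.1 × (9.29 - 5.92) = -7.077%, loss ≈ 8221 × 7.077/100 ≈ 582.
Year 2004: gap = -2.1 × (8.13 - 5.92) = -4.641%, loss ≈ 8221 × 4.641/100 ≈ 382.
Year 2005: gap = -2.1 × (8.17 - 5.92) = -4.725%, loss ≈ 8221 × 4.725/100 ≈ 388.
Total lost output = 154 + 582 + 382 + 388 = 1506 billion.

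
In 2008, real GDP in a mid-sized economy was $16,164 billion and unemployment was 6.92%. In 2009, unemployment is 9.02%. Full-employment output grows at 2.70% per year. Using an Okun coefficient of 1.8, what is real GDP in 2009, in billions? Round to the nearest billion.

Δu = 9.02 - 6.92 = 2.1 points.
Okun's law (growth form): g_Y = g_Y* - β × Δu = 2.70 - 1.8 × (2.10) = 2.7 - 3.78 = -1.08%.
Real GDP in the next year = 16164 × (1 - 1.08/100) = 16164 × 0.9892 ≈ 15989 billion.

$15,989 billion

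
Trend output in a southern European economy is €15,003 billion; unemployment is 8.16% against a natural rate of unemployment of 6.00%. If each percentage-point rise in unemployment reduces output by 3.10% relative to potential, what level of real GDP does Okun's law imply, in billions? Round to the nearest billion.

Unemployment gap = 8.16 - 6 = 2.16 points, so the output gap is -3.1 × 2.16 = -6.696%.
Actual GDP = 15003 × (1 - 6.696/100) = 15003 × 0.93304 ≈ 13998 billion.

€13,998 billion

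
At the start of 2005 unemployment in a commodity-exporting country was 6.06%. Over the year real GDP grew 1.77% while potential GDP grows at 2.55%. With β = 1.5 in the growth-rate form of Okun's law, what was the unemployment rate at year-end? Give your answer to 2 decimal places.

6.58%

Growth-rate Okun's law: g_Y = g_Y* - β × Δu, so Δu = (g_Y* - g_Y)/β.
Δu = (2.55 - 1.77)/1.5 = 0.78/1.5 = 0.52 percentage points.
Year-end unemployment = 6.06 + 0.52 = 6.58%.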